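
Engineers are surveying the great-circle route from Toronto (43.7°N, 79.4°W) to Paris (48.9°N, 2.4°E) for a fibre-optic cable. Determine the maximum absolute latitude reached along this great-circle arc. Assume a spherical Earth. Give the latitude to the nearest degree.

≈ 54°N

The great circle lies in the plane with unit normal n̂ = (p₁ × p₂)/|p₁ × p₂|.
Here n̂_z ≈ +0.582; the vertex latitude is φ_max = arccos|n̂_z| ≈ 54.4°.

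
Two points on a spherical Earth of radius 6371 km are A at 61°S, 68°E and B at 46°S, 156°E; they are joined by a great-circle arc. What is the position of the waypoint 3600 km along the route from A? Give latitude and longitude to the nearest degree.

From cos δ = sin φ₁ sin φ₂ + cos φ₁ cos φ₂ cos Δλ, the central angle is δ ≈ 0.875 rad (50.1°). The total great-circle distance is δ·R ≈ 0.875 × 6371 ≈ 5575 km, so the target fraction is f = 3600/5575 ≈ 0.646.
Interpolate at f ≈ 0.646 with slerp weights a = sin((1−f)δ)/sin δ ≈ 0.397, b = sin(fδ)/sin δ ≈ 0.698.
p = a·p₁ + b·p₂ ≈ (-0.370, 0.376, -0.849); φ = arcsin(p_z) ≈ -58.15°, λ = atan2(p_y, p_x) ≈ 134.59°.

≈ 58°S, 135°E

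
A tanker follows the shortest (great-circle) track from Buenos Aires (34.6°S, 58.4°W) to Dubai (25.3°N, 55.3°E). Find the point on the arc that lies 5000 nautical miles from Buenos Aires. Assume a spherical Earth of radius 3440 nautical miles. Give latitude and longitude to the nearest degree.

≈ (4°N, 20°E)

Convert each endpoint to a unit vector on the sphere (x = cos φ cos λ, y = cos φ sin λ, z = sin φ).
The central angle between the endpoints is δ = arccos(p₁·p₂) ≈ 2.143 rad (122.8°). The total great-circle distance is δ·R ≈ 2.143 × 3440 ≈ 7373 nmi, so the target fraction is f = 5000/7373 ≈ 0.678.
Interpolate at f ≈ 0.678 with slerp weights a = sin((1−f)δ)/sin δ ≈ 0.757, b = sin(fδ)/sin δ ≈ 1.182.
p = a·p₁ + b·p₂ ≈ (0.935, 0.347, 0.075); φ = arcsin(p_z) ≈ 4.30°, λ = atan2(p_y, p_x) ≈ 20.39°.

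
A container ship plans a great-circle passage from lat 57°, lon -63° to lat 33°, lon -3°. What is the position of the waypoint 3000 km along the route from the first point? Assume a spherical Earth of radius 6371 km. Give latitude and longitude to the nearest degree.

The haversine formula gives a central angle δ ≈ 0.816 rad (46.8°) between the endpoints. The total great-circle distance is δ·R ≈ 0.816 × 6371 ≈ 5199 km, so the target fraction is f = 3000/5199 ≈ 0.577.
Interpolate at f ≈ 0.577 with slerp weights a = sin((1−f)δ)/sin δ ≈ 0.464, b = sin(fδ)/sin δ ≈ 0.623.
p = a·p₁ + b·p₂ ≈ (0.636, -0.253, 0.729); φ = arcsin(p_z) ≈ 46.78°, λ = atan2(p_y, p_x) ≈ -21.66°.

≈ lat 47°, lon -22°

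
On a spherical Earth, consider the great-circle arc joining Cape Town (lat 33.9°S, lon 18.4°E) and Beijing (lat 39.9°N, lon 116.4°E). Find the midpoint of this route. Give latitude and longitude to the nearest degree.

The haversine formula gives a central angle δ ≈ 2.034 rad (116.5°) between the endpoints.
Interpolate at f = 1/2 with slerp weights a = sin((1−f)δ)/sin δ ≈ 0.950, b = sin(fδ)/sin δ ≈ 0.950.
p = a·p₁ + b·p₂ ≈ (0.424, 0.902, 0.080); φ = arcsin(p_z) ≈ 4.56°, λ = atan2(p_y, p_x) ≈ 64.81°.

≈ lat 5°N, lon 65°E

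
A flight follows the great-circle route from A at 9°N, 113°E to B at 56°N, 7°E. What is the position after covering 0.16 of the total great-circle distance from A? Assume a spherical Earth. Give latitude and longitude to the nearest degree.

≈ 21°N, 105°E

Convert each endpoint to a unit vector on the sphere (x = cos φ cos λ, y = cos φ sin λ, z = sin φ).
The central angle between the endpoints is δ = arccos(p₁·p₂) ≈ 1.593 rad (91.3°).
Interpolate at f = 0.16 with slerp weights a = sin((1−f)δ)/sin δ ≈ 0.973, b = sin(fδ)/sin δ ≈ 0.252.
p = a·p₁ + b·p₂ ≈ (-0.236, 0.902, 0.361); φ = arcsin(p_z) ≈ 21.19°, λ = atan2(p_y, p_x) ≈ 104.64°.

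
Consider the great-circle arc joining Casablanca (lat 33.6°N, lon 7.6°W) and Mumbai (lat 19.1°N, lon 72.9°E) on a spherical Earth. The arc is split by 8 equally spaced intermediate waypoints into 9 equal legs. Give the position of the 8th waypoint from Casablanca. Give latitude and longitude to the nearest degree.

Write both endpoints as unit vectors p₁, p₂ with components (cos φ cos λ, cos φ sin λ, sin φ).
The central angle between the endpoints is δ = arccos(p₁·p₂) ≈ 1.255 rad (71.9°).
Interpolate at f = 8/9 with slerp weights a = sin((1−f)δ)/sin δ ≈ 0.146, b = sin(fδ)/sin δ ≈ 0.945.
p = a·p₁ + b·p₂ ≈ (0.383, 0.837, 0.390); φ = arcsin(p_z) ≈ 22.96°, λ = atan2(p_y, p_x) ≈ 65.41°.

≈ lat 23°N, lon 65°E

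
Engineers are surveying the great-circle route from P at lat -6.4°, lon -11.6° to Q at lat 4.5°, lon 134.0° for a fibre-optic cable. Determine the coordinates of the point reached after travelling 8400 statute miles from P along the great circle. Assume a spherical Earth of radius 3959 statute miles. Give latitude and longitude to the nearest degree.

≈ lat 2°, lon 110°

Convert each endpoint to a unit vector on the sphere (x = cos φ cos λ, y = cos φ sin λ, z = sin φ).
The central angle between the endpoints is δ = arccos(p₁·p₂) ≈ 2.543 rad (145.7°). The total great-circle distance is δ·R ≈ 2.543 × 3959 ≈ 10068 mi, so the target fraction is f = 8400/10068 ≈ 0.834.
Interpolate at f ≈ 0.834 with slerp weights a = sin((1−f)δ)/sin δ ≈ 0.726, b = sin(fδ)/sin δ ≈ 1.512.
p = a·p₁ + b·p₂ ≈ (-0.341, 0.939, 0.038); φ = arcsin(p_z) ≈ 2.16°, λ = atan2(p_y, p_x) ≈ 109.93°.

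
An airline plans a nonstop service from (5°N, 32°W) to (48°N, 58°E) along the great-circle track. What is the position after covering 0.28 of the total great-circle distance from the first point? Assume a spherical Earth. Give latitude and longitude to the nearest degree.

The haversine formula gives a central angle δ ≈ 1.506 rad (86.3°) between the endpoints.
Interpolate at f = 0.28 with slerp weights a = sin((1−f)δ)/sin δ ≈ 0.886, b = sin(fδ)/sin δ ≈ 0.410.
p = a·p₁ + b·p₂ ≈ (0.894, -0.235, 0.382); φ = arcsin(p_z) ≈ 22.46°, λ = atan2(p_y, p_x) ≈ -14.72°.

≈ (22°N, 15°W)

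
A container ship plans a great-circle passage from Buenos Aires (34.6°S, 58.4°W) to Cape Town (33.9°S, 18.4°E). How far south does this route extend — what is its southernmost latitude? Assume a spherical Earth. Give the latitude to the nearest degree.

≈ 41°S

The great circle lies in the plane with unit normal n̂ = (p₁ × p₂)/|p₁ × p₂|.
Here n̂_z ≈ +0.755; the vertex latitude is φ_max = arccos|n̂_z| ≈ 41.0°.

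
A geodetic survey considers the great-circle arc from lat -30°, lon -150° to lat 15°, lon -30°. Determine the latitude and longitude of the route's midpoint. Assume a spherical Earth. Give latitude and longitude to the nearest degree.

≈ lat -15°, lon -85°

Convert each endpoint to a unit vector on the sphere (x = cos φ cos λ, y = cos φ sin λ, z = sin φ).
The central angle between the endpoints is δ = arccos(p₁·p₂) ≈ 2.150 rad (123.2°).
Interpolate at f = 1/2 with slerp weights a = sin((1−f)δ)/sin δ ≈ 1.051, b = sin(fδ)/sin δ ≈ 1.051.
p = a·p₁ + b·p₂ ≈ (0.091, -0.963, -0.254); φ = arcsin(p_z) ≈ -14.69°, λ = atan2(p_y, p_x) ≈ -84.60°.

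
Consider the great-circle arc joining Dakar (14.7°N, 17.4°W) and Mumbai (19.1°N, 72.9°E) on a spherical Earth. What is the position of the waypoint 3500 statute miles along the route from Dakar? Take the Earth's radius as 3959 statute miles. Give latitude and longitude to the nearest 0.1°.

Convert each endpoint to a unit vector on the sphere (x = cos φ cos λ, y = cos φ sin λ, z = sin φ).
The central angle between the endpoints is δ = arccos(p₁·p₂) ≈ 1.492 rad (85.5°). The total great-circle distance is δ·R ≈ 1.492 × 3959 ≈ 5909 mi, so the target fraction is f = 3500/5909 ≈ 0.592.
Interpolate at f ≈ 0.592 with slerp weights a = sin((1−f)δ)/sin δ ≈ 0.573, b = sin(fδ)/sin δ ≈ 0.776.
p = a·p₁ + b·p₂ ≈ (0.745, 0.535, 0.399); φ = arcsin(p_z) ≈ 23.53°, λ = atan2(p_y, p_x) ≈ 35.68°.

≈ (23.5°N, 35.7°E)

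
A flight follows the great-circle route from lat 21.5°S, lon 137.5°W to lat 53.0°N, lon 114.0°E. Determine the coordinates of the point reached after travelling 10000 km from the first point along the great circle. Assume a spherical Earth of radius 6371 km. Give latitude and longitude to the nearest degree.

From cos δ = sin φ₁ sin φ₂ + cos φ₁ cos φ₂ cos Δλ, the central angle is δ ≈ 2.061 rad (118.1°). The total great-circle distance is δ·R ≈ 2.061 × 6371 ≈ 13128 km, so the target fraction is f = 10000/13128 ≈ 0.762.
Interpolate at f ≈ 0.762 with slerp weights a = sin((1−f)δ)/sin δ ≈ 0.534, b = sin(fδ)/sin δ ≈ 1.133.
p = a·p₁ + b·p₂ ≈ (-0.644, 0.287, 0.709); φ = arcsin(p_z) ≈ 45.17°, λ = atan2(p_y, p_x) ≈ 155.96°.

≈ lat 45°N, lon 156°E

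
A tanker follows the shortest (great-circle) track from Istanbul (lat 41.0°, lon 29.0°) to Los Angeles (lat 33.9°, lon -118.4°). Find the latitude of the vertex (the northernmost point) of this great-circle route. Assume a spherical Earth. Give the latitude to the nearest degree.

≈ 70°

The great circle lies in the plane with unit normal n̂ = (p₁ × p₂)/|p₁ × p₂|.
Here n̂_z ≈ -0.342; the vertex latitude is φ_max = arccos|n̂_z| ≈ 70.0°.
Check via Clairaut: cos φ_max = |cos φ₁| · sin C = cos(41.0°)·sin(26.9°) ≈ 0.342, again giving ≈ 70.0°.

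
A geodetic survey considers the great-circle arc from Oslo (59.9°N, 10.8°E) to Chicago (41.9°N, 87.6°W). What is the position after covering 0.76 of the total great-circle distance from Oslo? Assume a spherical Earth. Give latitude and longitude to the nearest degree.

≈ (53°N, 74°W)

Convert each endpoint to a unit vector on the sphere (x = cos φ cos λ, y = cos φ sin λ, z = sin φ).
The central angle between the endpoints is δ = arccos(p₁·p₂) ≈ 1.020 rad (58.4°).
Interpolate at f = 0.76 with slerp weights a = sin((1−f)δ)/sin δ ≈ 0.284, b = sin(fδ)/sin δ ≈ 0.821.
p = a·p₁ + b·p₂ ≈ (0.166, -0.584, 0.795); φ = arcsin(p_z) ≈ 52.62°, λ = atan2(p_y, p_x) ≈ -74.16°.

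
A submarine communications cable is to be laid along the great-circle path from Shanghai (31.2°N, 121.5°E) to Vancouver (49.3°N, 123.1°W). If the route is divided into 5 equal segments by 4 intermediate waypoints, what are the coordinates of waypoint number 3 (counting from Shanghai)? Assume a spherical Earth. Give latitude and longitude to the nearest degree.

≈ 59°N, 178°W

Convert each endpoint to a unit vector on the sphere (x = cos φ cos λ, y = cos φ sin λ, z = sin φ).
The central angle between the endpoints is δ = arccos(p₁·p₂) ≈ 1.417 rad (81.2°).
Interpolate at f = 3/5 with slerp weights a = sin((1−f)δ)/sin δ ≈ 0.543, b = sin(fδ)/sin δ ≈ 0.760.
p = a·p₁ + b·p₂ ≈ (-0.514, -0.019, 0.858); φ = arcsin(p_z) ≈ 59.08°, λ = atan2(p_y, p_x) ≈ -177.87°.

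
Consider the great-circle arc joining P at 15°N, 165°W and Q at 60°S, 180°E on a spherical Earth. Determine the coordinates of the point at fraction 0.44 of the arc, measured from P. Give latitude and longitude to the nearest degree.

The haversine formula gives a central angle δ ≈ 1.326 rad (76.0°) between the endpoints.
Interpolate at f = 0.44 with slerp weights a = sin((1−f)δ)/sin δ ≈ 0.697, b = sin(fδ)/sin δ ≈ 0.568.
p = a·p₁ + b·p₂ ≈ (-0.934, -0.174, -0.311); φ = arcsin(p_z) ≈ -18.14°, λ = atan2(p_y, p_x) ≈ -169.43°.

≈ 18°S, 169°W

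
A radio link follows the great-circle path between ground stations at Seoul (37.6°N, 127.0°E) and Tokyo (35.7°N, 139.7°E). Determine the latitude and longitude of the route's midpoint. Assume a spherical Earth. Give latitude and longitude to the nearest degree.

Write both endpoints as unit vectors p₁, p₂ with components (cos φ cos λ, cos φ sin λ, sin φ).
The central angle between the endpoints is δ = arccos(p₁·p₂) ≈ 0.181 rad (10.4°).
Interpolate at f = 1/2 with slerp weights a = sin((1−f)δ)/sin δ ≈ 0.502, b = sin(fδ)/sin δ ≈ 0.502.
p = a·p₁ + b·p₂ ≈ (-0.550, 0.581, 0.599); φ = arcsin(p_z) ≈ 36.82°, λ = atan2(p_y, p_x) ≈ 133.43°.

≈ (37°N, 133°E)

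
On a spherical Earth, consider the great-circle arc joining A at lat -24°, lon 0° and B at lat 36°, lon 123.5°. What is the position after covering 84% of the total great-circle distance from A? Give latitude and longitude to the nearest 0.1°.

≈ lat 32.5°, lon 98.6°

Convert each endpoint to a unit vector on the sphere (x = cos φ cos λ, y = cos φ sin λ, z = sin φ).
The central angle between the endpoints is δ = arccos(p₁·p₂) ≈ 2.274 rad (130.3°).
Interpolate at f = 0.84 with slerp weights a = sin((1−f)δ)/sin δ ≈ 0.467, b = sin(fδ)/sin δ ≈ 1.237.
p = a·p₁ + b·p₂ ≈ (-0.126, 0.834, 0.537); φ = arcsin(p_z) ≈ 32.48°, λ = atan2(p_y, p_x) ≈ 98.57°.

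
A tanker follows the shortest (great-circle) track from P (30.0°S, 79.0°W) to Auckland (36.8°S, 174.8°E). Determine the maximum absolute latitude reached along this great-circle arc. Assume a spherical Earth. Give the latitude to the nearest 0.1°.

≈ 48.0°S

The great circle lies in the plane with unit normal n̂ = (p₁ × p₂)/|p₁ × p₂|.
Here n̂_z ≈ -0.670; the vertex latitude is φ_max = arccos|n̂_z| ≈ 48.0°.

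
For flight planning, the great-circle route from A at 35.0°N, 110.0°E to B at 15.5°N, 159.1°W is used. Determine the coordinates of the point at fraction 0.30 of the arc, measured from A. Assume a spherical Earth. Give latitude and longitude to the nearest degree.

Write both endpoints as unit vectors p₁, p₂ with components (cos φ cos λ, cos φ sin λ, sin φ).
The central angle between the endpoints is δ = arccos(p₁·p₂) ≈ 1.429 rad (81.9°).
Interpolate at f = 0.30 with slerp weights a = sin((1−f)δ)/sin δ ≈ 0.850, b = sin(fδ)/sin δ ≈ 0.420.
p = a·p₁ + b·p₂ ≈ (-0.616, 0.510, 0.600); φ = arcsin(p_z) ≈ 36.87°, λ = atan2(p_y, p_x) ≈ 140.39°.

≈ 37°N, 140°E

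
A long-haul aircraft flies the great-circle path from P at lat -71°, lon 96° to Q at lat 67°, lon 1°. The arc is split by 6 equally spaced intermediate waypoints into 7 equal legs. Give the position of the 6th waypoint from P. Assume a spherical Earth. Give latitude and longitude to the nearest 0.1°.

Write both endpoints as unit vectors p₁, p₂ with components (cos φ cos λ, cos φ sin λ, sin φ).
The central angle between the endpoints is δ = arccos(p₁·p₂) ≈ 2.650 rad (151.8°).
Interpolate at f = 6/7 with slerp weights a = sin((1−f)δ)/sin δ ≈ 0.782, b = sin(fδ)/sin δ ≈ 1.619.
p = a·p₁ + b·p₂ ≈ (0.606, 0.264, 0.750); φ = arcsin(p_z) ≈ 48.62°, λ = atan2(p_y, p_x) ≈ 23.58°.

≈ lat 48.6°, lon 23.6°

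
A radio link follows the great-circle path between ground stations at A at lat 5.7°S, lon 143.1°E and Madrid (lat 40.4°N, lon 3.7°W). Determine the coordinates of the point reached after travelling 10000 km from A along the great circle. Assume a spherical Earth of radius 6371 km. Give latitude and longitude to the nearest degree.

≈ lat 54°N, lon 61°E

Convert each endpoint to a unit vector on the sphere (x = cos φ cos λ, y = cos φ sin λ, z = sin φ).
The central angle between the endpoints is δ = arccos(p₁·p₂) ≈ 2.344 rad (134.3°). The total great-circle distance is δ·R ≈ 2.344 × 6371 ≈ 14934 km, so the target fraction is f = 10000/14934 ≈ 0.670.
Interpolate at f ≈ 0.670 with slerp weights a = sin((1−f)δ)/sin δ ≈ 0.977, b = sin(fδ)/sin δ ≈ 1.397.
p = a·p₁ + b·p₂ ≈ (0.284, 0.515, 0.809); φ = arcsin(p_z) ≈ 53.96°, λ = atan2(p_y, p_x) ≈ 61.10°.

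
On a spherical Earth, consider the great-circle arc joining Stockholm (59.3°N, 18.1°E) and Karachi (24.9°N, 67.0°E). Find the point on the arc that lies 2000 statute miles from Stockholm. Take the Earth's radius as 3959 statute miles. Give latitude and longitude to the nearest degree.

Convert each endpoint to a unit vector on the sphere (x = cos φ cos λ, y = cos φ sin λ, z = sin φ).
The central angle between the endpoints is δ = arccos(p₁·p₂) ≈ 0.841 rad (48.2°). The total great-circle distance is δ·R ≈ 0.841 × 3959 ≈ 3331 mi, so the target fraction is f = 2000/3331 ≈ 0.600.
Interpolate at f ≈ 0.600 with slerp weights a = sin((1−f)δ)/sin δ ≈ 0.442, b = sin(fδ)/sin δ ≈ 0.649.
p = a·p₁ + b·p₂ ≈ (0.445, 0.612, 0.654); φ = arcsin(p_z) ≈ 40.83°, λ = atan2(p_y, p_x) ≈ 54.00°.

≈ 41°N, 54°E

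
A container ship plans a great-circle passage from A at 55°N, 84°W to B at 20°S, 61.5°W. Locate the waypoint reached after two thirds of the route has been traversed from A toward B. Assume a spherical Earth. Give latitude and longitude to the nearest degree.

≈ 5°N, 67°W

Convert each endpoint to a unit vector on the sphere (x = cos φ cos λ, y = cos φ sin λ, z = sin φ).
The central angle between the endpoints is δ = arccos(p₁·p₂) ≈ 1.351 rad (77.4°).
Interpolate at f = 2/3 with slerp weights a = sin((1−f)δ)/sin δ ≈ 0.446, b = sin(fδ)/sin δ ≈ 0.803.
p = a·p₁ + b·p₂ ≈ (0.387, -0.918, 0.091); φ = arcsin(p_z) ≈ 5.20°, λ = atan2(p_y, p_x) ≈ -67.14°.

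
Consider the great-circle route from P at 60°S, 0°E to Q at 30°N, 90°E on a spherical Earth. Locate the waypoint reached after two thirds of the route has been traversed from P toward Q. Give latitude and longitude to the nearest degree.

From cos δ = sin φ₁ sin φ₂ + cos φ₁ cos φ₂ cos Δλ, the central angle is δ ≈ 2.019 rad (115.7°).
Interpolate at f = 2/3 with slerp weights a = sin((1−f)δ)/sin δ ≈ 0.691, b = sin(fδ)/sin δ ≈ 1.081.
p = a·p₁ + b·p₂ ≈ (0.346, 0.937, -0.058); φ = arcsin(p_z) ≈ -3.33°, λ = atan2(p_y, p_x) ≈ 69.74°.

≈ 3°S, 70°E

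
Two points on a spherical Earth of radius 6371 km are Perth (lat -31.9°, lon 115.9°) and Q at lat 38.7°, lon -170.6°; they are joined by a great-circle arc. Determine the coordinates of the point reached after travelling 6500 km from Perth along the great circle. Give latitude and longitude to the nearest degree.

Write both endpoints as unit vectors p₁, p₂ with components (cos φ cos λ, cos φ sin λ, sin φ).
The central angle between the endpoints is δ = arccos(p₁·p₂) ≈ 1.714 rad (98.2°). The total great-circle distance is δ·R ≈ 1.714 × 6371 ≈ 10917 km, so the target fraction is f = 6500/10917 ≈ 0.595.
Interpolate at f ≈ 0.595 with slerp weights a = sin((1−f)δ)/sin δ ≈ 0.646, b = sin(fδ)/sin δ ≈ 0.861.
p = a·p₁ + b·p₂ ≈ (-0.902, 0.383, 0.197); φ = arcsin(p_z) ≈ 11.37°, λ = atan2(p_y, p_x) ≈ 156.98°.

≈ lat 11°, lon 157°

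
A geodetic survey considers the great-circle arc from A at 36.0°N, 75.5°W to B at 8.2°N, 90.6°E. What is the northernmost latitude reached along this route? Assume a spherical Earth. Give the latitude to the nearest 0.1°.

≈ 74.5°N

The great circle lies in the plane with unit normal n̂ = (p₁ × p₂)/|p₁ × p₂|.
Here n̂_z ≈ +0.267; the vertex latitude is φ_max = arccos|n̂_z| ≈ 74.5°.
Check via Clairaut: cos φ_max = |cos φ₁| · sin C = cos(36.0°)·sin(19.3°) ≈ 0.267, again giving ≈ 74.5°.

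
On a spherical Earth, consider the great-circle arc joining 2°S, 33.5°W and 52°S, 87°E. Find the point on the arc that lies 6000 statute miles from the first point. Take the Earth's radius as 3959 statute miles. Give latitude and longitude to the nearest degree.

Convert each endpoint to a unit vector on the sphere (x = cos φ cos λ, y = cos φ sin λ, z = sin φ).
The central angle between the endpoints is δ = arccos(p₁·p₂) ≈ 1.860 rad (106.5°). The total great-circle distance is δ·R ≈ 1.860 × 3959 ≈ 7362 mi, so the target fraction is f = 6000/7362 ≈ 0.815.
Interpolate at f ≈ 0.815 with slerp weights a = sin((1−f)δ)/sin δ ≈ 0.352, b = sin(fδ)/sin δ ≈ 1.042.
p = a·p₁ + b·p₂ ≈ (0.327, 0.446, -0.833); φ = arcsin(p_z) ≈ -56.42°, λ = atan2(p_y, p_x) ≈ 53.79°.

≈ 56°S, 54°E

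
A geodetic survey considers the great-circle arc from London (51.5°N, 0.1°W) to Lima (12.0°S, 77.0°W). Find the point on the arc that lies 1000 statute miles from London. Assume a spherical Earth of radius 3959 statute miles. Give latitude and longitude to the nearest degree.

≈ (45°N, 20°W)

From cos δ = sin φ₁ sin φ₂ + cos φ₁ cos φ₂ cos Δλ, the central angle is δ ≈ 1.596 rad (91.4°). The total great-circle distance is δ·R ≈ 1.596 × 3959 ≈ 6317 mi, so the target fraction is f = 1000/6317 ≈ 0.158.
Interpolate at f ≈ 0.158 with slerp weights a = sin((1−f)δ)/sin δ ≈ 0.974, b = sin(fδ)/sin δ ≈ 0.250.
p = a·p₁ + b·p₂ ≈ (0.662, -0.239, 0.711); φ = arcsin(p_z) ≈ 45.29°, λ = atan2(p_y, p_x) ≈ -19.89°.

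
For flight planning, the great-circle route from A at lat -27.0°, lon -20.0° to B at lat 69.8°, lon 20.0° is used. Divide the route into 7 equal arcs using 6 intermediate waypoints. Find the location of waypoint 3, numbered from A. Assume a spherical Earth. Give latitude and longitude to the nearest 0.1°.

≈ lat 15.3°, lon -10.8°

Convert each endpoint to a unit vector on the sphere (x = cos φ cos λ, y = cos φ sin λ, z = sin φ).
The central angle between the endpoints is δ = arccos(p₁·p₂) ≈ 1.762 rad (101.0°).
Interpolate at f = 3/7 with slerp weights a = sin((1−f)δ)/sin δ ≈ 0.861, b = sin(fδ)/sin δ ≈ 0.698.
p = a·p₁ + b·p₂ ≈ (0.947, -0.180, 0.264); φ = arcsin(p_z) ≈ 15.33°, λ = atan2(p_y, p_x) ≈ -10.75°.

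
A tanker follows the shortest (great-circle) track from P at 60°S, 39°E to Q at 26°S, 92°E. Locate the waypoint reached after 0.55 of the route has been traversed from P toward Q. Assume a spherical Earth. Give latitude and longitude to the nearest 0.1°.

≈ 44.1°S, 75.9°E

Convert each endpoint to a unit vector on the sphere (x = cos φ cos λ, y = cos φ sin λ, z = sin φ).
The central angle between the endpoints is δ = arccos(p₁·p₂) ≈ 0.863 rad (49.5°).
Interpolate at f = 0.55 with slerp weights a = sin((1−f)δ)/sin δ ≈ 0.498, b = sin(fδ)/sin δ ≈ 0.602.
p = a·p₁ + b·p₂ ≈ (0.175, 0.697, -0.695); φ = arcsin(p_z) ≈ -44.05°, λ = atan2(p_y, p_x) ≈ 75.92°.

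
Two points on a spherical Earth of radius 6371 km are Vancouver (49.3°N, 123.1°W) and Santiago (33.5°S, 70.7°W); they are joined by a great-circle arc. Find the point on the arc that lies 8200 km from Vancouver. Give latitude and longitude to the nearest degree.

Convert each endpoint to a unit vector on the sphere (x = cos φ cos λ, y = cos φ sin λ, z = sin φ).
The central angle between the endpoints is δ = arccos(p₁·p₂) ≈ 1.658 rad (95.0°). The total great-circle distance is δ·R ≈ 1.658 × 6371 ≈ 10560 km, so the target fraction is f = 8200/10560 ≈ 0.776.
Interpolate at f ≈ 0.776 with slerp weights a = sin((1−f)δ)/sin δ ≈ 0.363, b = sin(fδ)/sin δ ≈ 0.964.
p = a·p₁ + b·p₂ ≈ (0.136, -0.957, -0.256); φ = arcsin(p_z) ≈ -14.85°, λ = atan2(p_y, p_x) ≈ -81.90°.

≈ 15°S, 82°W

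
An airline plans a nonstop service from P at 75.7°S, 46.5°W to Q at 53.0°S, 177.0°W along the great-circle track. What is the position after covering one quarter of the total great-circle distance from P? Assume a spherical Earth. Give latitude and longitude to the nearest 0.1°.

≈ 81.1°S, 102.5°W

Write both endpoints as unit vectors p₁, p₂ with components (cos φ cos λ, cos φ sin λ, sin φ).
The central angle between the endpoints is δ = arccos(p₁·p₂) ≈ 0.827 rad (47.4°).
Interpolate at f = 1/4 with slerp weights a = sin((1−f)δ)/sin δ ≈ 0.790, b = sin(fδ)/sin δ ≈ 0.279.
p = a·p₁ + b·p₂ ≈ (-0.033, -0.150, -0.988); φ = arcsin(p_z) ≈ -81.14°, λ = atan2(p_y, p_x) ≈ -102.51°.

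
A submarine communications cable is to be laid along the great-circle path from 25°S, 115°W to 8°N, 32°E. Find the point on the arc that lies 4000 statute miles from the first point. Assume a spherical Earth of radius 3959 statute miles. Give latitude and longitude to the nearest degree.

Write both endpoints as unit vectors p₁, p₂ with components (cos φ cos λ, cos φ sin λ, sin φ).
The central angle between the endpoints is δ = arccos(p₁·p₂) ≈ 2.518 rad (144.2°). The total great-circle distance is δ·R ≈ 2.518 × 3959 ≈ 9967 mi, so the target fraction is f = 4000/9967 ≈ 0.401.
Interpolate at f ≈ 0.401 with slerp weights a = sin((1−f)δ)/sin δ ≈ 1.708, b = sin(fδ)/sin δ ≈ 1.450.
p = a·p₁ + b·p₂ ≈ (0.563, -0.642, -0.520); φ = arcsin(p_z) ≈ -31.34°, λ = atan2(p_y, p_x) ≈ -48.75°.

≈ 31°S, 49°W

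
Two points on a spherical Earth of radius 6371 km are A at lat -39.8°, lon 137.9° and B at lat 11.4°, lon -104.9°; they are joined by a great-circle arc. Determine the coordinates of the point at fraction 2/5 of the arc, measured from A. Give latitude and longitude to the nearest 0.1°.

Convert each endpoint to a unit vector on the sphere (x = cos φ cos λ, y = cos φ sin λ, z = sin φ).
The central angle between the endpoints is δ = arccos(p₁·p₂) ≈ 2.061 rad (118.1°).
Interpolate at f = 2/5 with slerp weights a = sin((1−f)δ)/sin δ ≈ 1.071, b = sin(fδ)/sin δ ≈ 0.832.
p = a·p₁ + b·p₂ ≈ (-0.820, -0.237, -0.521); φ = arcsin(p_z) ≈ -31.39°, λ = atan2(p_y, p_x) ≈ -163.90°.

≈ lat -31.4°, lon -163.9°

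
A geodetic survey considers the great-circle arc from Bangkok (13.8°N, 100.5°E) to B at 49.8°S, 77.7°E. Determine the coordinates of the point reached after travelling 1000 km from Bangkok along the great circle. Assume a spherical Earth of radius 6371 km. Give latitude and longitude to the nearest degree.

≈ 5°N, 98°E

From cos δ = sin φ₁ sin φ₂ + cos φ₁ cos φ₂ cos Δλ, the central angle is δ ≈ 1.164 rad (66.7°). The total great-circle distance is δ·R ≈ 1.164 × 6371 ≈ 7416 km, so the target fraction is f = 1000/7416 ≈ 0.135.
Interpolate at f ≈ 0.135 with slerp weights a = sin((1−f)δ)/sin δ ≈ 0.920, b = sin(fδ)/sin δ ≈ 0.170.
p = a·p₁ + b·p₂ ≈ (-0.139, 0.986, 0.090); φ = arcsin(p_z) ≈ 5.14°, λ = atan2(p_y, p_x) ≈ 98.05°.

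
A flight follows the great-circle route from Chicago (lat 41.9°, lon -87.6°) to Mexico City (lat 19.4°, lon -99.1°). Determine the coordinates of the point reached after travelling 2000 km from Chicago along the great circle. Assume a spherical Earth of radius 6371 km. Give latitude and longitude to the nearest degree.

≈ lat 25°, lon -97°

Convert each endpoint to a unit vector on the sphere (x = cos φ cos λ, y = cos φ sin λ, z = sin φ).
The central angle between the endpoints is δ = arccos(p₁·p₂) ≈ 0.428 rad (24.5°). The total great-circle distance is δ·R ≈ 0.428 × 6371 ≈ 2727 km, so the target fraction is f = 2000/2727 ≈ 0.733.
Interpolate at f ≈ 0.733 with slerp weights a = sin((1−f)δ)/sin δ ≈ 0.274, b = sin(fδ)/sin δ ≈ 0.744.
p = a·p₁ + b·p₂ ≈ (-0.102, -0.897, 0.430); φ = arcsin(p_z) ≈ 25.49°, λ = atan2(p_y, p_x) ≈ -96.52°.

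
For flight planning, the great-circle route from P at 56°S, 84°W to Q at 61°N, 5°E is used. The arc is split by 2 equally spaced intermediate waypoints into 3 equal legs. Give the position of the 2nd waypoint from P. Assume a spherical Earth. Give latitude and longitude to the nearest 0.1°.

≈ 24.2°N, 34.0°W

The haversine formula gives a central angle δ ≈ 2.375 rad (136.1°) between the endpoints.
Interpolate at f = 2/3 with slerp weights a = sin((1−f)δ)/sin δ ≈ 1.026, b = sin(fδ)/sin δ ≈ 1.442.
p = a·p₁ + b·p₂ ≈ (0.756, -0.510, 0.410); φ = arcsin(p_z) ≈ 24.23°, λ = atan2(p_y, p_x) ≈ -33.98°.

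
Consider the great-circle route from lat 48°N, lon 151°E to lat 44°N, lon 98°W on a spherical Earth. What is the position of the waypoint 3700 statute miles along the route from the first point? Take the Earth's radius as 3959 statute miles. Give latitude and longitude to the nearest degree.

≈ lat 55°N, lon 117°W

The haversine formula gives a central angle δ ≈ 1.220 rad (69.9°) between the endpoints. The total great-circle distance is δ·R ≈ 1.220 × 3959 ≈ 4830 mi, so the target fraction is f = 3700/4830 ≈ 0.766.
Interpolate at f ≈ 0.766 with slerp weights a = sin((1−f)δ)/sin δ ≈ 0.300, b = sin(fδ)/sin δ ≈ 0.857.
p = a·p₁ + b·p₂ ≈ (-0.261, -0.513, 0.818); φ = arcsin(p_z) ≈ 54.86°, λ = atan2(p_y, p_x) ≈ -116.98°.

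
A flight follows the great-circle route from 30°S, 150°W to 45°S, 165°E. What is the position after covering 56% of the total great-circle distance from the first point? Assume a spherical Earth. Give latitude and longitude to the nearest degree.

≈ 41°S, 173°W

Write both endpoints as unit vectors p₁, p₂ with components (cos φ cos λ, cos φ sin λ, sin φ).
The central angle between the endpoints is δ = arccos(p₁·p₂) ≈ 0.666 rad (38.1°).
Interpolate at f = 0.56 with slerp weights a = sin((1−f)δ)/sin δ ≈ 0.467, b = sin(fδ)/sin δ ≈ 0.590.
p = a·p₁ + b·p₂ ≈ (-0.753, -0.095, -0.651); φ = arcsin(p_z) ≈ -40.60°, λ = atan2(p_y, p_x) ≈ -172.85°.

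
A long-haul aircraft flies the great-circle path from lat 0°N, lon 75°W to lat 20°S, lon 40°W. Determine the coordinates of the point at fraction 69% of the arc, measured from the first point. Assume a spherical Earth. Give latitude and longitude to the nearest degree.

≈ lat 14°S, lon 51°W

Convert each endpoint to a unit vector on the sphere (x = cos φ cos λ, y = cos φ sin λ, z = sin φ).
The central angle between the endpoints is δ = arccos(p₁·p₂) ≈ 0.692 rad (39.7°).
Interpolate at f = 0.69 with slerp weights a = sin((1−f)δ)/sin δ ≈ 0.334, b = sin(fδ)/sin δ ≈ 0.720.
p = a·p₁ + b·p₂ ≈ (0.605, -0.757, -0.246); φ = arcsin(p_z) ≈ -14.26°, λ = atan2(p_y, p_x) ≈ -51.39°.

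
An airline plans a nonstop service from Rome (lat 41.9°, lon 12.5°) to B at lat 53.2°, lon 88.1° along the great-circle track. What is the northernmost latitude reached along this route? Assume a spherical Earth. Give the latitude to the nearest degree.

≈ 56°

The great circle lies in the plane with unit normal n̂ = (p₁ × p₂)/|p₁ × p₂|.
Here n̂_z ≈ +0.566; the vertex latitude is φ_max = arccos|n̂_z| ≈ 55.6°.
Check via Clairaut: cos φ_max = |cos φ₁| · sin C = cos(41.9°)·sin(49.4°) ≈ 0.566, again giving ≈ 55.6°.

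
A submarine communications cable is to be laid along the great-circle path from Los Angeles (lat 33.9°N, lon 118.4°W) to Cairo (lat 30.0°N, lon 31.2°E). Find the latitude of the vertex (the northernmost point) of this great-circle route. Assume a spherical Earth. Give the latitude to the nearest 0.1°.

The great circle lies in the plane with unit normal n̂ = (p₁ × p₂)/|p₁ × p₂|.
Here n̂_z ≈ +0.387; the vertex latitude is φ_max = arccos|n̂_z| ≈ 67.2°.
Check via Clairaut: cos φ_max = |cos φ₁| · sin C = cos(33.9°)·sin(27.8°) ≈ 0.387, again giving ≈ 67.2°.

≈ 67.2°N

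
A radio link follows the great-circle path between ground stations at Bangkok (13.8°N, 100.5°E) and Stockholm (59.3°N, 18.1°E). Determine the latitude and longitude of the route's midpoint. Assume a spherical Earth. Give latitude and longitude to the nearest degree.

The haversine formula gives a central angle δ ≈ 1.297 rad (74.3°) between the endpoints.
Interpolate at f = 1/2 with slerp weights a = sin((1−f)δ)/sin δ ≈ 0.627, b = sin(fδ)/sin δ ≈ 0.627.
p = a·p₁ + b·p₂ ≈ (0.193, 0.698, 0.689); φ = arcsin(p_z) ≈ 43.55°, λ = atan2(p_y, p_x) ≈ 74.52°.

≈ (44°N, 75°E)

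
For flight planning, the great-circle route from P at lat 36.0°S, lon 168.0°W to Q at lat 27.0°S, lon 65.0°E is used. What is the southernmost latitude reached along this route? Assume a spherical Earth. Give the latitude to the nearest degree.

The great circle lies in the plane with unit normal n̂ = (p₁ × p₂)/|p₁ × p₂|.
Here n̂_z ≈ -0.584; the vertex latitude is φ_max = arccos|n̂_z| ≈ 54.3°.
Check via Clairaut: cos φ_max = |cos φ₁| · sin C = cos(36.0°)·sin(133.8°) ≈ 0.584, again giving ≈ 54.3°.

≈ 54°S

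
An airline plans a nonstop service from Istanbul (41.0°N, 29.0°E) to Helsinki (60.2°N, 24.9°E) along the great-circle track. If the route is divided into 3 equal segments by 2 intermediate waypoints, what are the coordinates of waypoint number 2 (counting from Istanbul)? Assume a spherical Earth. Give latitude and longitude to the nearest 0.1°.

≈ 53.8°N, 26.7°E

The haversine formula gives a central angle δ ≈ 0.338 rad (19.4°) between the endpoints.
Interpolate at f = 2/3 with slerp weights a = sin((1−f)δ)/sin δ ≈ 0.339, b = sin(fδ)/sin δ ≈ 0.674.
p = a·p₁ + b·p₂ ≈ (0.528, 0.265, 0.807); φ = arcsin(p_z) ≈ 53.82°, λ = atan2(p_y, p_x) ≈ 26.68°.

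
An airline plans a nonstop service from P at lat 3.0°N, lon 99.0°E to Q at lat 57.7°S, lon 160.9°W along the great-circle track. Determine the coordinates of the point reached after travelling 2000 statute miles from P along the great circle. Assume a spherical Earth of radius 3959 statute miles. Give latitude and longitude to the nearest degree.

The haversine formula gives a central angle δ ≈ 1.709 rad (97.9°) between the endpoints. The total great-circle distance is δ·R ≈ 1.709 × 3959 ≈ 6766 mi, so the target fraction is f = 2000/6766 ≈ 0.296.
Interpolate at f ≈ 0.296 with slerp weights a = sin((1−f)δ)/sin δ ≈ 0.942, b = sin(fδ)/sin δ ≈ 0.489.
p = a·p₁ + b·p₂ ≈ (-0.394, 0.844, -0.364); φ = arcsin(p_z) ≈ -21.33°, λ = atan2(p_y, p_x) ≈ 115.02°.

≈ lat 21°S, lon 115°E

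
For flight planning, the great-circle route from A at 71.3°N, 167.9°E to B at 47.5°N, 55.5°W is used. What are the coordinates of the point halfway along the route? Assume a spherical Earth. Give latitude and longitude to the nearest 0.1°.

≈ 73.6°N, 82.0°W

From cos δ = sin φ₁ sin φ₂ + cos φ₁ cos φ₂ cos Δλ, the central angle is δ ≈ 0.999 rad (57.2°).
Interpolate at f = 1/2 with slerp weights a = sin((1−f)δ)/sin δ ≈ 0.570, b = sin(fδ)/sin δ ≈ 0.570.
p = a·p₁ + b·p₂ ≈ (0.039, -0.279, 0.960); φ = arcsin(p_z) ≈ 73.64°, λ = atan2(p_y, p_x) ≈ -81.96°.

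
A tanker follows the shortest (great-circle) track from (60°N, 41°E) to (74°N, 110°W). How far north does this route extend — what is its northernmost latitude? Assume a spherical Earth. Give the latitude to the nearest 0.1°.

The great circle lies in the plane with unit normal n̂ = (p₁ × p₂)/|p₁ × p₂|.
Here n̂_z ≈ -0.095; the vertex latitude is φ_max = arccos|n̂_z| ≈ 84.5°.

≈ 84.5°N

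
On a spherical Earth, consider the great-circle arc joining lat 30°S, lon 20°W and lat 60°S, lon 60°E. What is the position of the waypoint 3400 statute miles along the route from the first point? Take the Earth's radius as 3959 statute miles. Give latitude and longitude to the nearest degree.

The haversine formula gives a central angle δ ≈ 1.038 rad (59.5°) between the endpoints. The total great-circle distance is δ·R ≈ 1.038 × 3959 ≈ 4108 mi, so the target fraction is f = 3400/4108 ≈ 0.828.
Interpolate at f ≈ 0.828 with slerp weights a = sin((1−f)δ)/sin δ ≈ 0.207, b = sin(fδ)/sin δ ≈ 0.879.
p = a·p₁ + b·p₂ ≈ (0.388, 0.319, -0.865); φ = arcsin(p_z) ≈ -59.83°, λ = atan2(p_y, p_x) ≈ 39.47°.

≈ lat 60°S, lon 39°E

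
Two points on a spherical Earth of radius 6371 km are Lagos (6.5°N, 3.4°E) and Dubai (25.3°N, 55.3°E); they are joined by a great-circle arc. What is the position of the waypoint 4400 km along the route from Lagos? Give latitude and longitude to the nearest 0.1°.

Write both endpoints as unit vectors p₁, p₂ with components (cos φ cos λ, cos φ sin λ, sin φ).
The central angle between the endpoints is δ = arccos(p₁·p₂) ≈ 0.924 rad (52.9°). The total great-circle distance is δ·R ≈ 0.924 × 6371 ≈ 5887 km, so the target fraction is f = 4400/5887 ≈ 0.747.
Interpolate at f ≈ 0.747 with slerp weights a = sin((1−f)δ)/sin δ ≈ 0.290, b = sin(fδ)/sin δ ≈ 0.798.
p = a·p₁ + b·p₂ ≈ (0.698, 0.610, 0.374); φ = arcsin(p_z) ≈ 21.96°, λ = atan2(p_y, p_x) ≈ 41.16°.

≈ (22.0°N, 41.2°E)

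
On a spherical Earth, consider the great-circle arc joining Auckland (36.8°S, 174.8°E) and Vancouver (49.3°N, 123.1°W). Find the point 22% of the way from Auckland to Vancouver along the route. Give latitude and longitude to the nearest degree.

≈ 18°S, 172°W

The haversine formula gives a central angle δ ≈ 1.782 rad (102.1°) between the endpoints.
Interpolate at f = 0.22 with slerp weights a = sin((1−f)δ)/sin δ ≈ 1.006, b = sin(fδ)/sin δ ≈ 0.391.
p = a·p₁ + b·p₂ ≈ (-0.941, -0.140, -0.306); φ = arcsin(p_z) ≈ -17.84°, λ = atan2(p_y, p_x) ≈ -171.51°.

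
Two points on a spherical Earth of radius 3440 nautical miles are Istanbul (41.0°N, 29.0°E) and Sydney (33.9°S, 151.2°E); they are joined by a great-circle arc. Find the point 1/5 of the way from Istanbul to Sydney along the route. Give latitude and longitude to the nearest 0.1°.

Write both endpoints as unit vectors p₁, p₂ with components (cos φ cos λ, cos φ sin λ, sin φ).
The central angle between the endpoints is δ = arccos(p₁·p₂) ≈ 2.346 rad (134.4°).
Interpolate at f = 1/5 with slerp weights a = sin((1−f)δ)/sin δ ≈ 1.335, b = sin(fδ)/sin δ ≈ 0.633.
p = a·p₁ + b·p₂ ≈ (0.421, 0.741, 0.523); φ = arcsin(p_z) ≈ 31.51°, λ = atan2(p_y, p_x) ≈ 60.43°.

≈ (31.5°N, 60.4°E)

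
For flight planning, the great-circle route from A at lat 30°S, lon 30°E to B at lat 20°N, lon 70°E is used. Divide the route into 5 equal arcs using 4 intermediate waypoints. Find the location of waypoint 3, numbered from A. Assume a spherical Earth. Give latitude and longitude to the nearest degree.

≈ lat 0°N, lon 55°E

Convert each endpoint to a unit vector on the sphere (x = cos φ cos λ, y = cos φ sin λ, z = sin φ).
The central angle between the endpoints is δ = arccos(p₁·p₂) ≈ 1.101 rad (63.1°).
Interpolate at f = 3/5 with slerp weights a = sin((1−f)δ)/sin δ ≈ 0.478, b = sin(fδ)/sin δ ≈ 0.688.
p = a·p₁ + b·p₂ ≈ (0.580, 0.815, -0.004); φ = arcsin(p_z) ≈ -0.21°, λ = atan2(p_y, p_x) ≈ 54.56°.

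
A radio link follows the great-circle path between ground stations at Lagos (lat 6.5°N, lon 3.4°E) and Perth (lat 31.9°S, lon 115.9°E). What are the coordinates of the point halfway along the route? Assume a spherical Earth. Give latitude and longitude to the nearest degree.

Convert each endpoint to a unit vector on the sphere (x = cos φ cos λ, y = cos φ sin λ, z = sin φ).
The central angle between the endpoints is δ = arccos(p₁·p₂) ≈ 1.963 rad (112.5°).
Interpolate at f = 1/2 with slerp weights a = sin((1−f)δ)/sin δ ≈ 0.900, b = sin(fδ)/sin δ ≈ 0.900.
p = a·p₁ + b·p₂ ≈ (0.559, 0.740, -0.374); φ = arcsin(p_z) ≈ -21.94°, λ = atan2(p_y, p_x) ≈ 52.95°.

≈ lat 22°S, lon 53°E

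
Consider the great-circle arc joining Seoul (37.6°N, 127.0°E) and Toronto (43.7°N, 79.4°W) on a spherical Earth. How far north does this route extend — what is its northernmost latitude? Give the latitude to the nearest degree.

≈ 75°N

The great circle lies in the plane with unit normal n̂ = (p₁ × p₂)/|p₁ × p₂|.
Here n̂_z ≈ +0.256; the vertex latitude is φ_max = arccos|n̂_z| ≈ 75.2°.
Check via Clairaut: cos φ_max = |cos φ₁| · sin C = cos(37.6°)·sin(18.8°) ≈ 0.256, again giving ≈ 75.2°.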